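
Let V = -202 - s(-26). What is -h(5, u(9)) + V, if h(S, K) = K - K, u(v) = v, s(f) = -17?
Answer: -185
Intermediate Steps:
h(S, K) = 0
V = -185 (V = -202 - 1*(-17) = -202 + 17 = -185)
-h(5, u(9)) + V = -1*0 - 185 = 0 - 185 = -185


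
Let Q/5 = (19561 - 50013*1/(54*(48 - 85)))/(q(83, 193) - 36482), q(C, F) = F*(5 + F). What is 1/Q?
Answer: 384504/21740495 ≈ 0.017686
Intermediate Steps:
Q = 21740495/384504 (Q = 5*((19561 - 50013*1/(54*(48 - 85)))/(193*(5 + 193) - 36482)) = 5*((19561 - 50013/(54*(-37)))/(193*198 - 36482)) = 5*((19561 - 50013/(-1998))/(38214 - 36482)) = 5*((19561 - 50013*(-1/1998))/1732) = 5*((19561 + 5557/222)*(1/1732)) = 5*((4348099/222)*(1/1732)) = 5*(4348099/384504) = 21740495/384504 ≈ 56.542)
1/Q = 1/(21740495/384504) = 384504/21740495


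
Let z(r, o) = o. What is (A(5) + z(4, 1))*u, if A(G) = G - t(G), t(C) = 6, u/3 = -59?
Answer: 0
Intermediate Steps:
u = -177 (u = 3*(-59) = -177)
A(G) = -6 + G (A(G) = G - 1*6 = G - 6 = -6 + G)
(A(5) + z(4, 1))*u = ((-6 + 5) + 1)*(-177) = (-1 + 1)*(-177) = 0*(-177) = 0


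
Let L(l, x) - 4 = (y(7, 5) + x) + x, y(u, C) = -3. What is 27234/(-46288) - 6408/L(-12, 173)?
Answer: -153031851/8030968 ≈ -19.055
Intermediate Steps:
L(l, x) = 1 + 2*x (L(l, x) = 4 + ((-3 + x) + x) = 4 + (-3 + 2*x) = 1 + 2*x)
27234/(-46288) - 6408/L(-12, 173) = 27234/(-46288) - 6408/(1 + 2*173) = 27234*(-1/46288) - 6408/(1 + 346) = -13617/23144 - 6408/347 = -153031851/8030968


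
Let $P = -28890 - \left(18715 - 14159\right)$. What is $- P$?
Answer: $33446$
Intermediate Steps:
$P = -33446$ ($P = -28890 - \left(18715 - 14159\right) = -28890 - 4556 = -33446$)
$- P = \left(-1\right) \left(-33446\right) = 33446$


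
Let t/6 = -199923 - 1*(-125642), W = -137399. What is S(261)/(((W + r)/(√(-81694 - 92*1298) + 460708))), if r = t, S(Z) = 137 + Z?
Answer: -183361784/583085 - 5174*I*√1190/583085 ≈ -314.47 - 0.3061*I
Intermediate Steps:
t = -445686 (t = 6*(-199923 - 1*(-125642)) = 6*(-199923 + 125642) = 6*(-74281) = -445686)
r = -445686
S(261)/(((W + r)/(√(-81694 - 92*1298) + 460708))) = (137 + 261)/(((-137399 - 445686)/(√(-81694 - 92*1298) + 460708))) = 398/((-583085/(√(-81694 - 119416) + 460708))) = 398/((-583085/(√(-201110) + 460708))) = 398/((-583085/(13*I*√1190 + 460708))) = 398/((-583085/(460708 + 13*I*√1190))) = 398*(-460708/583085 - 13*I*√1190/583085) = -183361784/583085 - 5174*I*√1190/583085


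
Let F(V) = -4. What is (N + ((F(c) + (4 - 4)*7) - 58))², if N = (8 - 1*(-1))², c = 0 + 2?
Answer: 361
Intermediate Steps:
c = 2
N = 81 (N = (8 + 1)² = 9² = 81)
(N + ((F(c) + (4 - 4)*7) - 58))² = (81 + ((-4 + (4 - 4)*7) - 58))² = (81 + ((-4 + 0*7) - 58))² = (81 + ((-4 + 0) - 58))² = (81 + (-4 - 58))² = (81 - 62)² = 19² = 361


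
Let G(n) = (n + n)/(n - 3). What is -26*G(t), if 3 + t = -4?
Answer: -182/5 ≈ -36.400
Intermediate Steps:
t = -7 (t = -3 - 4 = -7)
G(n) = 2*n/(-3 + n) (G(n) = (2*n)/(-3 + n) = 2*n/(-3 + n))
-26*G(t) = -52*(-7)/(-3 - 7) = -52*(-7)/(-10) = -52*(-7)*(-1)/10 = -26*7/5 = -182/5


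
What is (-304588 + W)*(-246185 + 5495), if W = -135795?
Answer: 105995784270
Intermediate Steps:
(-304588 + W)*(-246185 + 5495) = (-304588 - 135795)*(-246185 + 5495) = -440383*(-240690) = 105995784270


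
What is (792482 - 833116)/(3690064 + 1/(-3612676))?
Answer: -146797476584/13331005651263 ≈ -0.011012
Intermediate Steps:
(792482 - 833116)/(3690064 + 1/(-3612676)) = -40634/(3690064 - 1/3612676) = -40634/13331005651263/3612676 = -40634*3612676/13331005651263 = -146797476584/13331005651263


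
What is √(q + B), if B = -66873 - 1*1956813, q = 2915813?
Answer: √892127 ≈ 944.52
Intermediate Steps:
B = -2023686 (B = -66873 - 1956813 = -2023686)
√(q + B) = √(2915813 - 2023686) = √892127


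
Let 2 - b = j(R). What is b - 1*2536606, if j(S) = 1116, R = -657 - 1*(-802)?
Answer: -2537720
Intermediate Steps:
R = 145 (R = -657 + 802 = 145)
b = -1114 (b = 2 - 1*1116 = 2 - 1116 = -1114)
b - 1*2536606 = -1114 - 1*2536606 = -1114 - 2536606 = -2537720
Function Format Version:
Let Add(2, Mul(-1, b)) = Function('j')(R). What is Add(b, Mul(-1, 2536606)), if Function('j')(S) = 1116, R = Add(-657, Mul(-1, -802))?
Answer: -2537720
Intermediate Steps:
R = 145 (R = Add(-657, 802) = 145)
b = -1114 (b = Add(2, Mul(-1, 1116)) = Add(2, -1116) = -1114)
Add(b, Mul(-1, 2536606)) = Add(-1114, Mul(-1, 2536606)) = Add(-1114, -2536606) = -2537720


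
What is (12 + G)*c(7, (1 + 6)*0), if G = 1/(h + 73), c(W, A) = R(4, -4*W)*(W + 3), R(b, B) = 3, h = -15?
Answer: 10455/29 ≈ 360.52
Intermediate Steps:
c(W, A) = 9 + 3*W (c(W, A) = 3*(W + 3) = 3*(3 + W) = 9 + 3*W)
G = 1/58 (G = 1/(-15 + 73) = 1/58 ≈ 0.017241)
(12 + G)*c(7, (1 + 6)*0) = (12 + 1/58)*(9 + 3*7) = 697*(9 + 21)/58 = (697/58)*30 = 10455/29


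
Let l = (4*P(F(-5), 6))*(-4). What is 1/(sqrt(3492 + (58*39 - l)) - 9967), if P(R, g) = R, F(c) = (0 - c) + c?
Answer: -9967/99335335 - sqrt(5754)/99335335 ≈ -0.00010110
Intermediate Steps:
F(c) = 0 (F(c) = -c + c = 0)
l = 0 (l = (4*0)*(-4) = 0*(-4) = 0)
1/(sqrt(3492 + (58*39 - l)) - 9967) = 1/(sqrt(3492 + (58*39 - 1*0)) - 9967) = 1/(sqrt(3492 + (2262 + 0)) - 9967) = 1/(sqrt(3492 + 2262) - 9967) = 1/(sqrt(5754) - 9967) = 1/(-9967 + sqrt(5754))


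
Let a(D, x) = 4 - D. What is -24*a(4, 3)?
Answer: 0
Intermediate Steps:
-24*a(4, 3) = -24*(4 - 1*4) = -24*(4 - 4) = -24*0 = 0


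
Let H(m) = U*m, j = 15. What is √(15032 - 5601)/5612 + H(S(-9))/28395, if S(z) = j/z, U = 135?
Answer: -5/631 + √9431/5612 ≈ 0.0093807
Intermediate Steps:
S(z) = 15/z
H(m) = 135*m
√(15032 - 5601)/5612 + H(S(-9))/28395 = √(15032 - 5601)/5612 + (135*(15/(-9)))/28395 = √9431*(1/5612) + (135*(15*(-⅑)))*(1/28395) = √9431/5612 + (135*(-5/3))*(1/28395) = √9431/5612 - 225*1/28395 = √9431/5612 - 5/631 = -5/631 + √9431/5612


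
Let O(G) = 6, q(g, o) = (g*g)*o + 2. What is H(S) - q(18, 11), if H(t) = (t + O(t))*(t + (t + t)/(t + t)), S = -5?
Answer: -3570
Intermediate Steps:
q(g, o) = 2 + o*g² (q(g, o) = g²*o + 2 = o*g² + 2 = 2 + o*g²)
H(t) = (1 + t)*(6 + t) (H(t) = (t + 6)*(t + (t + t)/(t + t)) = (6 + t)*(t + (2*t)/((2*t))) = (6 + t)*(t + (2*t)*(1/(2*t))) = (6 + t)*(t + 1) = (6 + t)*(1 + t) = (1 + t)*(6 + t))
H(S) - q(18, 11) = (6 + (-5)² + 7*(-5)) - (2 + 11*18²) = (6 + 25 - 35) - (2 + 11*324) = -4 - (2 + 3564) = -4 - 1*3566 = -4 - 3566 = -3570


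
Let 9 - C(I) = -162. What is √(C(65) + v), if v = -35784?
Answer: 3*I*√3957 ≈ 188.71*I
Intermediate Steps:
C(I) = 171 (C(I) = 9 - 1*(-162) = 9 + 162 = 171)
√(C(65) + v) = √(171 - 35784) = √(-35613) = 3*I*√3957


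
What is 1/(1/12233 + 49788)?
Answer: 12233/609056605 ≈ 2.0085e-5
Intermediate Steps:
1/(1/12233 + 49788) = 1/(609056605/12233) = 12233/609056605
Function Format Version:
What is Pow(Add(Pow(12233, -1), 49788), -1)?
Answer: Rational(12233, 609056605) ≈ 2.0085e-5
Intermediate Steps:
Pow(Add(Pow(12233, -1), 49788), -1) = Pow(Add(Rational(1, 12233), 49788), -1) = Pow(Rational(609056605, 12233), -1) = Rational(12233, 609056605)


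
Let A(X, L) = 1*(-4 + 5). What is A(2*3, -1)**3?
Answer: 1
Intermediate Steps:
A(X, L) = 1 (A(X, L) = 1*1 = 1)
A(2*3, -1)**3 = 1**3 = 1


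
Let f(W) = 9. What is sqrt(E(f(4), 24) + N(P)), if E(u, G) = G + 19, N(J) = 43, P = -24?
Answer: sqrt(86) ≈ 9.2736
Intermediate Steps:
E(u, G) = 19 + G
sqrt(E(f(4), 24) + N(P)) = sqrt((19 + 24) + 43) = sqrt(43 + 43) = sqrt(86)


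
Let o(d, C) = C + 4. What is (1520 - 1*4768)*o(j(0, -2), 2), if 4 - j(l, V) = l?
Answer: -19488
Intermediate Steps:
j(l, V) = 4 - l
o(d, C) = 4 + C
(1520 - 1*4768)*o(j(0, -2), 2) = (1520 - 1*4768)*(4 + 2) = (1520 - 4768)*6 = -3248*6 = -19488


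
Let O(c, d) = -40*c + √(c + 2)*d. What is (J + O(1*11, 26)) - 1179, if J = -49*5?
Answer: -1864 + 26*√13 ≈ -1770.3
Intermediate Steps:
J = -245
O(c, d) = -40*c + d*√(2 + c) (O(c, d) = -40*c + √(2 + c)*d = -40*c + d*√(2 + c))
(J + O(1*11, 26)) - 1179 = (-245 + (-40*11 + 26*√(2 + 1*11))) - 1179 = (-245 + (-40*11 + 26*√(2 + 11))) - 1179 = (-245 + (-440 + 26*√13)) - 1179 = (-685 + 26*√13) - 1179 = -1864 + 26*√13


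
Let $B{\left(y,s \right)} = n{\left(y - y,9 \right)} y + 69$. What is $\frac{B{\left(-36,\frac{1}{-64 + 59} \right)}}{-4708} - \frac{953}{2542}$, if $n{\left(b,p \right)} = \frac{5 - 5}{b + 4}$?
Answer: $- \frac{2331061}{5983868} \approx -0.38956$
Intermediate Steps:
$n{\left(b,p \right)} = 0$ ($n{\left(b,p \right)} = \frac{0}{4 + b} = 0$)
$B{\left(y,s \right)} = 69$ ($B{\left(y,s \right)} = 0 y + 69 = 0 + 69 = 69$)
$\frac{B{\left(-36,\frac{1}{-64 + 59} \right)}}{-4708} - \frac{953}{2542} = \frac{69}{-4708} - \frac{953}{2542} = 69 \left(- \frac{1}{4708}\right) - \frac{953}{2542} = - \frac{69}{4708} - \frac{953}{2542} = - \frac{2331061}{5983868}$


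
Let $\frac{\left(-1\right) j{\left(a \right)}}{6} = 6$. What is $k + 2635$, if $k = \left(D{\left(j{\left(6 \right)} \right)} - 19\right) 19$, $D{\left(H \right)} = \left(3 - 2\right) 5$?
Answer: $2369$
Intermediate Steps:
$j{\left(a \right)} = -36$ ($j{\left(a \right)} = \left(-6\right) 6 = -36$)
$D{\left(H \right)} = 5$ ($D{\left(H \right)} = 1 \cdot 5 = 5$)
$k = -266$ ($k = \left(5 - 19\right) 19 = \left(-14\right) 19 = -266$)
$k + 2635 = -266 + 2635 = 2369$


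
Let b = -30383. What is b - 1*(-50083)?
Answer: 19700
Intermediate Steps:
b - 1*(-50083) = -30383 - 1*(-50083) = -30383 + 50083 = 19700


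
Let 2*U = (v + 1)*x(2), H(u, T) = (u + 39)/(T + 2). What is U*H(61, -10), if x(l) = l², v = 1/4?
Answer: -125/4 ≈ -31.250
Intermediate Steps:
v = ¼ ≈ 0.25000
H(u, T) = (39 + u)/(2 + T)
U = 5/2 (U = ((¼ + 1)*2²)/2 = ((5/4)*4)/2 = (½)*5 = 5/2 ≈ 2.5000)
U*H(61, -10) = 5*((39 + 61)/(2 - 10))/2 = 5*(100/(-8))/2 = 5*(-⅛*100)/2 = (5/2)*(-25/2) = -125/4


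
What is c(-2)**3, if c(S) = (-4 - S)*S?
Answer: 64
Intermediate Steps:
c(S) = S*(-4 - S)
c(-2)**3 = (-1*(-2)*(4 - 2))**3 = (-1*(-2)*2)**3 = 4**3 = 64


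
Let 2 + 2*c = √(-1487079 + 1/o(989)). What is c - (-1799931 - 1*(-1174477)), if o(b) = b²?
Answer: 625453 + I*√1454543198558/1978 ≈ 6.2545e+5 + 609.73*I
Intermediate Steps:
c = -1 + I*√1454543198558/1978 (c = -1 + √(-1487079 + 1/(989²))/2 = -1 + √(-1487079 + 1/978121)/2 = -1 + √(-1454543198558/978121)/2 = -1 + (I*√1454543198558/989)/2 = -1 + I*√1454543198558/1978 ≈ -1.0 + 609.73*I)
c - (-1799931 - 1*(-1174477)) = (-1 + I*√1454543198558/1978) - (-1799931 - 1*(-1174477)) = (-1 + I*√1454543198558/1978) - (-1799931 + 1174477) = (-1 + I*√1454543198558/1978) - 1*(-625454) = (-1 + I*√1454543198558/1978) + 625454 = 625453 + I*√1454543198558/1978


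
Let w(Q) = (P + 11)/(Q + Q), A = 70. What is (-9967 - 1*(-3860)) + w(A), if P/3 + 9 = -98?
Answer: -85529/14 ≈ -6109.2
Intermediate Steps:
P = -321 (P = -27 + 3*(-98) = -27 - 294 = -321)
w(Q) = -155/Q (w(Q) = (-321 + 11)/(Q + Q) = -310*1/(2*Q) = -155/Q)
(-9967 - 1*(-3860)) + w(A) = (-9967 - 1*(-3860)) - 155/70 = (-9967 + 3860) - 155*1/70 = -6107 - 31/14 = -85529/14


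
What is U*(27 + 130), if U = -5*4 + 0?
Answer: -3140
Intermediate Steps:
U = -20 (U = -20 + 0 = -20)
U*(27 + 130) = -20*(27 + 130) = -20*157 = -3140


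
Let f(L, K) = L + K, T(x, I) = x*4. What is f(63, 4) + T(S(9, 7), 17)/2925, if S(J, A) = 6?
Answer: 65333/975 ≈ 67.008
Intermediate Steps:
T(x, I) = 4*x
f(L, K) = K + L
f(63, 4) + T(S(9, 7), 17)/2925 = (4 + 63) + (4*6)/2925 = 67 + 24*(1/2925) = 67 + 8/975 = 65333/975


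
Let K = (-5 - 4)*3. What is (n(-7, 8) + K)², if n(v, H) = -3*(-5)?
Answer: 144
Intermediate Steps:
n(v, H) = 15
K = -27 (K = -9*3 = -27)
(n(-7, 8) + K)² = (15 - 27)² = (-12)² = 144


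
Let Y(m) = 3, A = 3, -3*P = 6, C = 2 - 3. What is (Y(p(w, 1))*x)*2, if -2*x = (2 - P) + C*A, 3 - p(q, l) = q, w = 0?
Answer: -3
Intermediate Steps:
p(q, l) = 3 - q
C = -1
P = -2 (P = -1/3*6 = -2)
x = -1/2 (x = -((2 - 1*(-2)) - 1*3)/2 = -((2 + 2) - 3)/2 = -(4 - 3)/2 = -1/2*1 = -1/2 ≈ -0.50000)
(Y(p(w, 1))*x)*2 = (3*(-1/2))*2 = -3/2*2 = -3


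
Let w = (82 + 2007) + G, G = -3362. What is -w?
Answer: 1273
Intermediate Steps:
w = -1273 (w = (82 + 2007) - 3362 = 2089 - 3362 = -1273)
-w = -1*(-1273) = 1273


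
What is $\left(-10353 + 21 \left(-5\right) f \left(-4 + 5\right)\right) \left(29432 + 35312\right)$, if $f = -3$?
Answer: $-649900272$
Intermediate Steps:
$\left(-10353 + 21 \left(-5\right) f \left(-4 + 5\right)\right) \left(29432 + 35312\right) = \left(-10353 + 21 \left(-5\right) \left(- 3 \left(-4 + 5\right)\right)\right) \left(29432 + 35312\right) = \left(-10353 - 105 \left(\left(-3\right) 1\right)\right) 64744 = \left(-10353 - -315\right) 64744 = \left(-10353 + 315\right) 64744 = \left(-10038\right) 64744 = -649900272$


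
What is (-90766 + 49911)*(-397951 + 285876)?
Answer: 4578824125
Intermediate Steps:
(-90766 + 49911)*(-397951 + 285876) = -40855*(-112075) = 4578824125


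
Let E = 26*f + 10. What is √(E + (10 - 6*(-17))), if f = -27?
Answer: 2*I*√145 ≈ 24.083*I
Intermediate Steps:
E = -692 (E = 26*(-27) + 10 = -702 + 10 = -692)
√(E + (10 - 6*(-17))) = √(-692 + (10 - 6*(-17))) = √(-692 + (10 + 102)) = √(-692 + 112) = √(-580) = 2*I*√145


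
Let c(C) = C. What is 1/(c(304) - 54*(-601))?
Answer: 1/32758 ≈ 3.0527e-5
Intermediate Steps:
1/(c(304) - 54*(-601)) = 1/(304 - 54*(-601)) = 1/(304 + 32454) = 1/32758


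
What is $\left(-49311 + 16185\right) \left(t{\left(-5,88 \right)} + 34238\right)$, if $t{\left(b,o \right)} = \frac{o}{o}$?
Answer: $-1134201114$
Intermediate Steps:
$t{\left(b,o \right)} = 1$
$\left(-49311 + 16185\right) \left(t{\left(-5,88 \right)} + 34238\right) = \left(-49311 + 16185\right) \left(1 + 34238\right) = \left(-33126\right) 34239 = -1134201114$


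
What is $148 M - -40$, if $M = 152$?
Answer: $22536$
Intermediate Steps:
$148 M - -40 = 148 \cdot 152 - -40 = 22496 + 40 = 22536$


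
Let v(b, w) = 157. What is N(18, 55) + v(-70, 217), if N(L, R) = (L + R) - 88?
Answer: 142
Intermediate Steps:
N(L, R) = -88 + L + R
N(18, 55) + v(-70, 217) = (-88 + 18 + 55) + 157 = -15 + 157 = 142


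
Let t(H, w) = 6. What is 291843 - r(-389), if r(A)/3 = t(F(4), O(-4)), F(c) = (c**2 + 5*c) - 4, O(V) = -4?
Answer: 291825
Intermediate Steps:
F(c) = -4 + c**2 + 5*c
r(A) = 18 (r(A) = 3*6 = 18)
291843 - r(-389) = 291843 - 1*18 = 291843 - 18 = 291825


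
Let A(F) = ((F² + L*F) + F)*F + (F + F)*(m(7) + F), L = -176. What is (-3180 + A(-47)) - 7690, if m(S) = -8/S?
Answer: -3477198/7 ≈ -4.9674e+5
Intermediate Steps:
A(F) = F*(F² - 175*F) + 2*F*(-8/7 + F) (A(F) = ((F² - 176*F) + F)*F + (F + F)*(-8/7 + F) = (F² - 175*F)*F + (2*F)*(-8*⅐ + F) = F*(F² - 175*F) + (2*F)*(-8/7 + F) = F*(F² - 175*F) + 2*F*(-8/7 + F))
(-3180 + A(-47)) - 7690 = (-3180 + (⅐)*(-47)*(-16 - 1211*(-47) + 7*(-47)²)) - 7690 = (-3180 + (⅐)*(-47)*(-16 + 56917 + 7*2209)) - 7690 = (-3180 + (⅐)*(-47)*(-16 + 56917 + 15463)) - 7690 = (-3180 + (⅐)*(-47)*72364) - 7690 = (-3180 - 3401108/7) - 7690 = -3423368/7 - 7690 = -3477198/7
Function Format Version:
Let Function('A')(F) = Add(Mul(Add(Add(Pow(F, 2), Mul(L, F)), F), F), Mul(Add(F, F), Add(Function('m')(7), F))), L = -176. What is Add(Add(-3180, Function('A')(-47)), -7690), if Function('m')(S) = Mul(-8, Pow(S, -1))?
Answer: Rational(-3477198, 7) ≈ -4.9674e+5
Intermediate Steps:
Function('A')(F) = Add(Mul(F, Add(Pow(F, 2), Mul(-175, F))), Mul(2, F, Add(Rational(-8, 7), F))) (Function('A')(F) = Add(Mul(Add(Add(Pow(F, 2), Mul(-176, F)), F), F), Mul(Add(F, F), Add(Mul(-8, Pow(7, -1)), F))) = Add(Mul(Add(Pow(F, 2), Mul(-175, F)), F), Mul(Mul(2, F), Add(Mul(-8, Rational(1, 7)), F))) = Add(Mul(F, Add(Pow(F, 2), Mul(-175, F))), Mul(Mul(2, F), Add(Rational(-8, 7), F))) = Add(Mul(F, Add(Pow(F, 2), Mul(-175, F))), Mul(2, F, Add(Rational(-8, 7), F))))
Add(Add(-3180, Function('A')(-47)), -7690) = Add(Add(-3180, Mul(Rational(1, 7), -47, Add(-16, Mul(-1211, -47), Mul(7, Pow(-47, 2))))), -7690) = Add(Add(-3180, Mul(Rational(1, 7), -47, Add(-16, 56917, Mul(7, 2209)))), -7690) = Add(Add(-3180, Mul(Rational(1, 7), -47, Add(-16, 56917, 15463))), -7690) = Add(Add(-3180, Mul(Rational(1, 7), -47, 72364)), -7690) = Add(Add(-3180, Rational(-3401108, 7)), -7690) = Add(Rational(-3423368, 7), -7690) = Rational(-3477198, 7)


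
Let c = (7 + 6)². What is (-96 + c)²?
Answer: 5329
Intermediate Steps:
c = 169 (c = 13² = 169)
(-96 + c)² = (-96 + 169)² = 73² = 5329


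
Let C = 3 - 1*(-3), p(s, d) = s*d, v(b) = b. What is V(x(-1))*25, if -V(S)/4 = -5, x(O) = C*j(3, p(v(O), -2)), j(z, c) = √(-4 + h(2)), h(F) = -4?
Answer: 500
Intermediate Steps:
p(s, d) = d*s
C = 6 (C = 3 + 3 = 6)
j(z, c) = 2*I*√2 (j(z, c) = √(-4 - 4) = √(-8) = 2*I*√2)
x(O) = 12*I*√2 (x(O) = 6*(2*I*√2) = 12*I*√2)
V(S) = 20 (V(S) = -4*(-5) = 20)
V(x(-1))*25 = 20*25 = 500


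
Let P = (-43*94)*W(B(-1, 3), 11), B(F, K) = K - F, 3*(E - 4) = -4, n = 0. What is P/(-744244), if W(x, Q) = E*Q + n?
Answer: 2068/12981 ≈ 0.15931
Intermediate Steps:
E = 8/3 (E = 4 + (1/3)*(-4) = 4 - 4/3 = 8/3 ≈ 2.6667)
W(x, Q) = 8*Q/3 (W(x, Q) = 8*Q/3 + 0 = 8*Q/3)
P = -355696/3 (P = (-43*94)*((8/3)*11) = -4042*88/3 = -355696/3 ≈ -1.1857e+5)
P/(-744244) = -355696/3/(-744244) = -355696/3*(-1/744244) = 2068/12981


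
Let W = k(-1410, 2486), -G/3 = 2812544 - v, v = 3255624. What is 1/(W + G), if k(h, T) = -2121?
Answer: 1/1327119 ≈ 7.5351e-7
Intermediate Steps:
G = 1329240 (G = -3*(2812544 - 1*3255624) = -3*(2812544 - 3255624) = -3*(-443080) = 1329240)
W = -2121
1/(W + G) = 1/(-2121 + 1329240) = 1/1327119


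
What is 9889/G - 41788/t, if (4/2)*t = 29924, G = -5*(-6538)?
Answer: -609045251/244553890 ≈ -2.4904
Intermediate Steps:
G = 32690
t = 14962 (t = (½)*29924 = 14962)
9889/G - 41788/t = 9889/32690 - 41788/14962 = 9889*(1/32690) - 41788*1/14962 = 9889/32690 - 20894/7481 = -609045251/244553890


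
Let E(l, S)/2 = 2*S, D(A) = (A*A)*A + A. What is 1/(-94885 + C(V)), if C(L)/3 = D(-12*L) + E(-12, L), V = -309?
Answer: 1/152946725267 ≈ 6.5382e-12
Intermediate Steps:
D(A) = A + A**3 (D(A) = A**2*A + A = A**3 + A = A + A**3)
E(l, S) = 4*S (E(l, S) = 2*(2*S) = 4*S)
C(L) = -5184*L**3 - 24*L (C(L) = 3*((-12*L + (-12*L)**3) + 4*L) = 3*((-12*L - 1728*L**3) + 4*L) = 3*((-1728*L**3 - 12*L) + 4*L) = 3*(-1728*L**3 - 8*L) = -5184*L**3 - 24*L)
1/(-94885 + C(V)) = 1/(-94885 + (-5184*(-309)**3 - 24*(-309))) = 1/(-94885 + (-5184*(-29503629) + 7416)) = 1/(-94885 + (152946812736 + 7416)) = 1/(-94885 + 152946820152) = 1/152946725267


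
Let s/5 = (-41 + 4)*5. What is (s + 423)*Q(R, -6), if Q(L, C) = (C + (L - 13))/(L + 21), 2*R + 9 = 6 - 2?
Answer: 21586/37 ≈ 583.41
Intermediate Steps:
R = -5/2 (R = -9/2 + (6 - 2)/2 = -9/2 + (½)*4 = -9/2 + 2 = -5/2 ≈ -2.5000)
Q(L, C) = (-13 + C + L)/(21 + L) (Q(L, C) = (C + (-13 + L))/(21 + L) = (-13 + C + L)/(21 + L))
s = -925 (s = 5*((-41 + 4)*5) = 5*(-37*5) = 5*(-185) = -925)
(s + 423)*Q(R, -6) = (-925 + 423)*((-13 - 6 - 5/2)/(21 - 5/2)) = -502*(-43)/(37/2*2) = -1004*(-43)/(37*2) = -502*(-43/37) = 21586/37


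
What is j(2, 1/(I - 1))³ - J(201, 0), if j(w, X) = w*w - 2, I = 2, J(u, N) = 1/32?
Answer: 255/32 ≈ 7.9688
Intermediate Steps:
J(u, N) = 1/32
j(w, X) = -2 + w² (j(w, X) = w² - 2 = -2 + w²)
j(2, 1/(I - 1))³ - J(201, 0) = (-2 + 2²)³ - 1*1/32 = (-2 + 4)³ - 1/32 = 2³ - 1/32 = 8 - 1/32 = 255/32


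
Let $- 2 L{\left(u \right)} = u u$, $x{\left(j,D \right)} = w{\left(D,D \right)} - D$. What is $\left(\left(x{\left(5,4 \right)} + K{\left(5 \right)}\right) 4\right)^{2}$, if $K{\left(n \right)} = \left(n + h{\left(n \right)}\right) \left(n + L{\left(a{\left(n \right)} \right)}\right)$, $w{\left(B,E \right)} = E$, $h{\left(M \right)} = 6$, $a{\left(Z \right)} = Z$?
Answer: $108900$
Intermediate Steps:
$x{\left(j,D \right)} = 0$ ($x{\left(j,D \right)} = D - D = 0$)
$L{\left(u \right)} = - \frac{u^{2}}{2}$ ($L{\left(u \right)} = - \frac{u u}{2} = - \frac{u^{2}}{2}$)
$K{\left(n \right)} = \left(6 + n\right) \left(n - \frac{n^{2}}{2}\right)$ ($K{\left(n \right)} = \left(n + 6\right) \left(n - \frac{n^{2}}{2}\right) = \left(6 + n\right) \left(n - \frac{n^{2}}{2}\right)$)
$\left(\left(x{\left(5,4 \right)} + K{\left(5 \right)}\right) 4\right)^{2} = \left(\left(0 + \frac{1}{2} \cdot 5 \left(12 - 5^{2} - 20\right)\right) 4\right)^{2} = \left(\left(0 + \frac{1}{2} \cdot 5 \left(12 - 25 - 20\right)\right) 4\right)^{2} = \left(\left(0 + \frac{1}{2} \cdot 5 \left(-33\right)\right) 4\right)^{2} = \left(\left(0 - \frac{165}{2}\right) 4\right)^{2} = \left(\left(- \frac{165}{2}\right) 4\right)^{2} = \left(-330\right)^{2} = 108900$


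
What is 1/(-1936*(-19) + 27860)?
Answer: 1/64644 ≈ 1.5469e-5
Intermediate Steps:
1/(-1936*(-19) + 27860) = 1/(36784 + 27860) = 1/64644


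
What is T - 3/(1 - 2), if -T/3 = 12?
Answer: -33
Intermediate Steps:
T = -36 (T = -3*12 = -36)
T - 3/(1 - 2) = -36 - 3/(1 - 2) = -36 - 3/(-1) = -36 - 1*(-3) = -36 + 3 = -33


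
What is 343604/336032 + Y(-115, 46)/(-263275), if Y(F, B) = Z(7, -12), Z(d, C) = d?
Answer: 22614997719/22117206200 ≈ 1.0225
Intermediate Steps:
Y(F, B) = 7
343604/336032 + Y(-115, 46)/(-263275) = 343604/336032 + 7/(-263275) = 343604*(1/336032) + 7*(-1/263275) = 85901/84008 - 7/263275 = 22614997719/22117206200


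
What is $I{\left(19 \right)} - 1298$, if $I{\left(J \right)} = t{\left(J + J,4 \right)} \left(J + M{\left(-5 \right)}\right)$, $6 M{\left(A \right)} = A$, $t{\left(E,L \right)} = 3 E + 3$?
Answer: $\frac{1655}{2} \approx 827.5$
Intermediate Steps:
$t{\left(E,L \right)} = 3 + 3 E$
$M{\left(A \right)} = \frac{A}{6}$
$I{\left(J \right)} = \left(3 + 6 J\right) \left(- \frac{5}{6} + J\right)$ ($I{\left(J \right)} = \left(3 + 3 \left(J + J\right)\right) \left(J + \frac{1}{6} \left(-5\right)\right) = \left(3 + 3 \cdot 2 J\right) \left(J - \frac{5}{6}\right) = \left(3 + 6 J\right) \left(- \frac{5}{6} + J\right)$)
$I{\left(19 \right)} - 1298 = \frac{\left(1 + 2 \cdot 19\right) \left(-5 + 6 \cdot 19\right)}{2} - 1298 = \frac{\left(1 + 38\right) \left(-5 + 114\right)}{2} - 1298 = \frac{1}{2} \cdot 39 \cdot 109 - 1298 = \frac{4251}{2} - 1298 = \frac{1655}{2}$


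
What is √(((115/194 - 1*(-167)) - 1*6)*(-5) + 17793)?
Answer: √639248818/194 ≈ 130.33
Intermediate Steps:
√(((115/194 - 1*(-167)) - 1*6)*(-5) + 17793) = √(((115*(1/194) + 167) - 6)*(-5) + 17793) = √(((115/194 + 167) - 6)*(-5) + 17793) = √((32513/194 - 6)*(-5) + 17793) = √((31349/194)*(-5) + 17793) = √(-156745/194 + 17793) = √(3295097/194) = √639248818/194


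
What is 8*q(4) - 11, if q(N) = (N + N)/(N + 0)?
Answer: 5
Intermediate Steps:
q(N) = 2 (q(N) = (2*N)/N = 2)
8*q(4) - 11 = 8*2 - 11 = 16 - 11 = 5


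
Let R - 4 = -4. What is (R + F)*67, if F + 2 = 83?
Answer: 5427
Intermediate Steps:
R = 0 (R = 4 - 4 = 0)
F = 81 (F = -2 + 83 = 81)
(R + F)*67 = (0 + 81)*67 = 81*67 = 5427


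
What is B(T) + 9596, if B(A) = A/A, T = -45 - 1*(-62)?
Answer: 9597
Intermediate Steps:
T = 17 (T = -45 + 62 = 17)
B(A) = 1
B(T) + 9596 = 1 + 9596 = 9597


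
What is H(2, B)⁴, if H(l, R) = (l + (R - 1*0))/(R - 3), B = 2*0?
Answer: 16/81 ≈ 0.19753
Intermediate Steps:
B = 0
H(l, R) = (R + l)/(-3 + R) (H(l, R) = (l + (R + 0))/(-3 + R) = (l + R)/(-3 + R) = (R + l)/(-3 + R))
H(2, B)⁴ = ((0 + 2)/(-3 + 0))⁴ = (2/(-3))⁴ = (-⅓*2)⁴ = (-⅔)⁴ = 16/81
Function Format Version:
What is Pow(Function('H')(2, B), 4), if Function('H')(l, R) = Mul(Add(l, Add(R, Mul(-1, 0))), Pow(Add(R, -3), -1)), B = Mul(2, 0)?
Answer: Rational(16, 81) ≈ 0.19753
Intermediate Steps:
B = 0
Function('H')(l, R) = Mul(Pow(Add(-3, R), -1), Add(R, l)) (Function('H')(l, R) = Mul(Add(l, Add(R, 0)), Pow(Add(-3, R), -1)) = Mul(Add(l, R), Pow(Add(-3, R), -1)) = Mul(Add(R, l), Pow(Add(-3, R), -1)) = Mul(Pow(Add(-3, R), -1), Add(R, l)))
Pow(Function('H')(2, B), 4) = Pow(Mul(Pow(Add(-3, 0), -1), Add(0, 2)), 4) = Pow(Mul(Pow(-3, -1), 2), 4) = Pow(Mul(Rational(-1, 3), 2), 4) = Pow(Rational(-2, 3), 4) = Rational(16, 81)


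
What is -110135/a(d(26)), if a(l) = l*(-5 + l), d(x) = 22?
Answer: -110135/374 ≈ -294.48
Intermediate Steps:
-110135/a(d(26)) = -110135*1/(22*(-5 + 22)) = -110135/(22*17) = -110135/374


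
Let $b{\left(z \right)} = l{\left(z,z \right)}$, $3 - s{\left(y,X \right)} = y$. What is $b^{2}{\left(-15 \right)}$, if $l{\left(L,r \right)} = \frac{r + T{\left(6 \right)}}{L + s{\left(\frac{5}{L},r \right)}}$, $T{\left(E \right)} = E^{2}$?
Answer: $\frac{81}{25} \approx 3.24$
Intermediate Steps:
$s{\left(y,X \right)} = 3 - y$
$l{\left(L,r \right)} = \frac{36 + r}{3 + L - \frac{5}{L}}$ ($l{\left(L,r \right)} = \frac{r + 6^{2}}{L + \left(3 - \frac{5}{L}\right)} = \frac{r + 36}{L + \left(3 - \frac{5}{L}\right)} = \frac{36 + r}{3 + L - \frac{5}{L}}$)
$b{\left(z \right)} = \frac{z \left(36 + z\right)}{-5 + z \left(3 + z\right)}$
$b^{2}{\left(-15 \right)} = \left(- \frac{15 \left(36 - 15\right)}{-5 - 15 \left(3 - 15\right)}\right)^{2} = \left(\left(-15\right) \frac{1}{-5 - -180} \cdot 21\right)^{2} = \left(\left(-15\right) \frac{1}{-5 + 180} \cdot 21\right)^{2} = \left(\left(-15\right) \frac{1}{175} \cdot 21\right)^{2} = \left(- \frac{9}{5}\right)^{2} = \frac{81}{25}$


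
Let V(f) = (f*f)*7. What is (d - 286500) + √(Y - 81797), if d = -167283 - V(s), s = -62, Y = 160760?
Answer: -480691 + √78963 ≈ -4.8041e+5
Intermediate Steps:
V(f) = 7*f² (V(f) = f²*7 = 7*f²)
d = -194191 (d = -167283 - 7*(-62)² = -167283 - 7*3844 = -167283 - 1*26908 = -167283 - 26908 = -194191)
(d - 286500) + √(Y - 81797) = (-194191 - 286500) + √(160760 - 81797) = -480691 + √78963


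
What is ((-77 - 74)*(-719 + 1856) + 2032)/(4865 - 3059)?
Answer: -169655/1806 ≈ -93.940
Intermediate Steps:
((-77 - 74)*(-719 + 1856) + 2032)/(4865 - 3059) = (-151*1137 + 2032)/1806 = (-171687 + 2032)*(1/1806) = -169655*1/1806 = -169655/1806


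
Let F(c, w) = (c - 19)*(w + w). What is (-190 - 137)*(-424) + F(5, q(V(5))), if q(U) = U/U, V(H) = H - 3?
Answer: 138620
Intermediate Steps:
V(H) = -3 + H
q(U) = 1
F(c, w) = 2*w*(-19 + c) (F(c, w) = (-19 + c)*(2*w) = 2*w*(-19 + c))
(-190 - 137)*(-424) + F(5, q(V(5))) = (-190 - 137)*(-424) + 2*1*(-19 + 5) = -327*(-424) + 2*1*(-14) = 138648 - 28 = 138620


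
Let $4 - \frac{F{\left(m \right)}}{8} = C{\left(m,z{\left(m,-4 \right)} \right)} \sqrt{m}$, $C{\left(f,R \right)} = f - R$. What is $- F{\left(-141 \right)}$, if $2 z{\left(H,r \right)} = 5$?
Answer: $-32 - 1148 i \sqrt{141} \approx -32.0 - 13632.0 i$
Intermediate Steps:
$z{\left(H,r \right)} = \frac{5}{2}$ ($z{\left(H,r \right)} = \frac{1}{2} \cdot 5 = \frac{5}{2}$)
$F{\left(m \right)} = 32 - 8 \sqrt{m} \left(- \frac{5}{2} + m\right)$ ($F{\left(m \right)} = 32 - 8 \left(m - \frac{5}{2}\right) \sqrt{m} = 32 - 8 \left(- \frac{5}{2} + m\right) \sqrt{m} = 32 - 8 \sqrt{m} \left(- \frac{5}{2} + m\right)$)
$- F{\left(-141 \right)} = - (32 + 4 \sqrt{-141} \left(5 - -282\right)) = - (32 + 4 i \sqrt{141} \left(5 + 282\right)) = - (32 + 4 i \sqrt{141} \cdot 287) = - (32 + 1148 i \sqrt{141}) = -32 - 1148 i \sqrt{141}$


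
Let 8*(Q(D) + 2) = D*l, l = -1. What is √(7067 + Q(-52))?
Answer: √28286/2 ≈ 84.092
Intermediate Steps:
Q(D) = -2 - D/8 (Q(D) = -2 + (D*(-1))/8 = -2 + (-D)/8 = -2 - D/8)
√(7067 + Q(-52)) = √(7067 + (-2 - ⅛*(-52))) = √(7067 + (-2 + 13/2)) = √(7067 + 9/2) = √(14143/2) = √28286/2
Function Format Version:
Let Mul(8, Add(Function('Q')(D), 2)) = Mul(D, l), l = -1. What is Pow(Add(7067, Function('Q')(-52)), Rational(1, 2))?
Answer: Mul(Rational(1, 2), Pow(28286, Rational(1, 2))) ≈ 84.092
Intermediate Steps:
Function('Q')(D) = Add(-2, Mul(Rational(-1, 8), D)) (Function('Q')(D) = Add(-2, Mul(Rational(1, 8), Mul(D, -1))) = Add(-2, Mul(Rational(1, 8), Mul(-1, D))) = Add(-2, Mul(Rational(-1, 8), D)))
Pow(Add(7067, Function('Q')(-52)), Rational(1, 2)) = Pow(Add(7067, Add(-2, Mul(Rational(-1, 8), -52))), Rational(1, 2)) = Pow(Add(7067, Add(-2, Rational(13, 2))), Rational(1, 2)) = Pow(Add(7067, Rational(9, 2)), Rational(1, 2)) = Pow(Rational(14143, 2), Rational(1, 2)) = Mul(Rational(1, 2), Pow(28286, Rational(1, 2)))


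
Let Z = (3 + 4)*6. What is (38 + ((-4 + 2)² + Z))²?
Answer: 7056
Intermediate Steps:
Z = 42 (Z = 7*6 = 42)
(38 + ((-4 + 2)² + Z))² = (38 + ((-4 + 2)² + 42))² = (38 + ((-2)² + 42))² = (38 + (4 + 42))² = (38 + 46)² = 84² = 7056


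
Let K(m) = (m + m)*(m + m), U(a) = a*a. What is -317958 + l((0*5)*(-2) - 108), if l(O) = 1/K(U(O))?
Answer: -173031339497471/544195584 ≈ -3.1796e+5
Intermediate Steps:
U(a) = a²
K(m) = 4*m² (K(m) = (2*m)*(2*m) = 4*m²)
l(O) = 1/(4*O⁴) (l(O) = 1/(4*(O²)²) = 1/(4*O⁴))
-317958 + l((0*5)*(-2) - 108) = -317958 + 1/(4*((0*5)*(-2) - 108)⁴) = -317958 + 1/(4*(0*(-2) - 108)⁴) = -317958 + 1/(4*(0 - 108)⁴) = -317958 + (¼)/(-108)⁴ = -317958 + (¼)*(1/136048896) = -317958 + 1/544195584 = -173031339497471/544195584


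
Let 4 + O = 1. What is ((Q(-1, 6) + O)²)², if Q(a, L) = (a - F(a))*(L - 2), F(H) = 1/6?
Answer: 279841/81 ≈ 3454.8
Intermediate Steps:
O = -3 (O = -4 + 1 = -3)
F(H) = ⅙
Q(a, L) = (-2 + L)*(-⅙ + a) (Q(a, L) = (a - 1*⅙)*(L - 2) = (a - ⅙)*(-2 + L) = (-⅙ + a)*(-2 + L) = (-2 + L)*(-⅙ + a))
((Q(-1, 6) + O)²)² = (((⅓ - 2*(-1) - ⅙*6 + 6*(-1)) - 3)²)² = (((⅓ + 2 - 1 - 6) - 3)²)² = ((-14/3 - 3)²)² = ((-23/3)²)² = (529/9)² = 279841/81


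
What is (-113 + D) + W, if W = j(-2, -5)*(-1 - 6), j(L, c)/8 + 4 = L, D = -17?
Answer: 206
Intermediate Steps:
j(L, c) = -32 + 8*L
W = 336 (W = (-32 + 8*(-2))*(-1 - 6) = (-32 - 16)*(-7) = -48*(-7) = 336)
(-113 + D) + W = (-113 - 17) + 336 = -130 + 336 = 206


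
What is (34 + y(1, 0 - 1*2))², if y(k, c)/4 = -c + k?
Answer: 2116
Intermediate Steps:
y(k, c) = -4*c + 4*k (y(k, c) = 4*(-c + k) = 4*(k - c) = -4*c + 4*k)
(34 + y(1, 0 - 1*2))² = (34 + (-4*(0 - 1*2) + 4*1))² = (34 + (-4*(0 - 2) + 4))² = (34 + (-4*(-2) + 4))² = (34 + (8 + 4))² = (34 + 12)² = 46² = 2116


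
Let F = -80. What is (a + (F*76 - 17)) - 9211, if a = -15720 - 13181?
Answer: -44209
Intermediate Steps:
a = -28901
(a + (F*76 - 17)) - 9211 = (-28901 + (-80*76 - 17)) - 9211 = (-28901 + (-6080 - 17)) - 9211 = (-28901 - 6097) - 9211 = -34998 - 9211 = -44209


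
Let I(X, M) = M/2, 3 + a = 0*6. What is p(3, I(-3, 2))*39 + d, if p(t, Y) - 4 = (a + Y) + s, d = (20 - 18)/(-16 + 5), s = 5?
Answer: 3001/11 ≈ 272.82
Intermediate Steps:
a = -3 (a = -3 + 0*6 = -3 + 0 = -3)
I(X, M) = M/2 (I(X, M) = M*(1/2) = M/2)
d = -2/11 (d = 2/(-11) = 2*(-1/11) = -2/11 ≈ -0.18182)
p(t, Y) = 6 + Y (p(t, Y) = 4 + ((-3 + Y) + 5) = 4 + (2 + Y) = 6 + Y)
p(3, I(-3, 2))*39 + d = (6 + (1/2)*2)*39 - 2/11 = (6 + 1)*39 - 2/11 = 7*39 - 2/11 = 273 - 2/11 = 3001/11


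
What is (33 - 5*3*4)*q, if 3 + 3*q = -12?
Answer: 135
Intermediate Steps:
q = -5 (q = -1 + (⅓)*(-12) = -1 - 4 = -5)
(33 - 5*3*4)*q = (33 - 5*3*4)*(-5) = (33 - 15*4)*(-5) = (33 - 60)*(-5) = -27*(-5) = 135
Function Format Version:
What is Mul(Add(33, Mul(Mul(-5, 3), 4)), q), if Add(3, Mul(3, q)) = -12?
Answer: 135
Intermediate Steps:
q = -5 (q = Add(-1, Mul(Rational(1, 3), -12)) = Add(-1, -4) = -5)
Mul(Add(33, Mul(Mul(-5, 3), 4)), q) = Mul(Add(33, Mul(Mul(-5, 3), 4)), -5) = Mul(Add(33, Mul(-15, 4)), -5) = Mul(Add(33, -60), -5) = Mul(-27, -5) = 135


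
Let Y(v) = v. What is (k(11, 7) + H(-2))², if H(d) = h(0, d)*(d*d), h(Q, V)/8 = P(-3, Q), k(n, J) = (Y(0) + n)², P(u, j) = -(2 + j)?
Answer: 3249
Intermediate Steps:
P(u, j) = -2 - j
k(n, J) = n² (k(n, J) = (0 + n)² = n²)
h(Q, V) = -16 - 8*Q (h(Q, V) = 8*(-2 - Q) = -16 - 8*Q)
H(d) = -16*d² (H(d) = (-16 - 8*0)*(d*d) = (-16 + 0)*d² = -16*d²)
(k(11, 7) + H(-2))² = (11² - 16*(-2)²)² = (121 - 16*4)² = (121 - 64)² = 57² = 3249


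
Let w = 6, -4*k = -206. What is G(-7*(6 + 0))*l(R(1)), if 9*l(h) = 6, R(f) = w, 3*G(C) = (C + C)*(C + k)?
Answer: -532/3 ≈ -177.33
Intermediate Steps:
k = 103/2 (k = -1/4*(-206) = 103/2 ≈ 51.500)
G(C) = 2*C*(103/2 + C)/3 (G(C) = ((C + C)*(C + 103/2))/3 = ((2*C)*(103/2 + C))/3 = (2*C*(103/2 + C))/3 = 2*C*(103/2 + C)/3)
R(f) = 6
l(h) = 2/3 (l(h) = (1/9)*6 = 2/3)
G(-7*(6 + 0))*l(R(1)) = ((-7*(6 + 0))*(103 + 2*(-7*(6 + 0)))/3)*(2/3) = ((-7*6)*(103 + 2*(-7*6))/3)*(2/3) = ((1/3)*(-42)*(103 + 2*(-42)))*(2/3) = ((1/3)*(-42)*(103 - 84))*(2/3) = ((1/3)*(-42)*19)*(2/3) = -266*2/3 = -532/3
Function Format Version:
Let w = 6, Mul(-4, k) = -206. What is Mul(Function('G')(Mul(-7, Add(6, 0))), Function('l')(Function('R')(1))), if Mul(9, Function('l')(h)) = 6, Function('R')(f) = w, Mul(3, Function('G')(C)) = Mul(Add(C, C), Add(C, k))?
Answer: Rational(-532, 3) ≈ -177.33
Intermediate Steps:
k = Rational(103, 2) (k = Mul(Rational(-1, 4), -206) = Rational(103, 2) ≈ 51.500)
Function('G')(C) = Mul(Rational(2, 3), C, Add(Rational(103, 2), C)) (Function('G')(C) = Mul(Rational(1, 3), Mul(Add(C, C), Add(C, Rational(103, 2)))) = Mul(Rational(1, 3), Mul(Mul(2, C), Add(Rational(103, 2), C))) = Mul(Rational(1, 3), Mul(2, C, Add(Rational(103, 2), C))) = Mul(Rational(2, 3), C, Add(Rational(103, 2), C)))
Function('R')(f) = 6
Function('l')(h) = Rational(2, 3) (Function('l')(h) = Mul(Rational(1, 9), 6) = Rational(2, 3))
Mul(Function('G')(Mul(-7, Add(6, 0))), Function('l')(Function('R')(1))) = Mul(Mul(Rational(1, 3), Mul(-7, Add(6, 0)), Add(103, Mul(2, Mul(-7, Add(6, 0))))), Rational(2, 3)) = Mul(Mul(Rational(1, 3), Mul(-7, 6), Add(103, Mul(2, Mul(-7, 6)))), Rational(2, 3)) = Mul(Mul(Rational(1, 3), -42, Add(103, Mul(2, -42))), Rational(2, 3)) = Mul(Mul(Rational(1, 3), -42, Add(103, -84)), Rational(2, 3)) = Mul(Mul(Rational(1, 3), -42, 19), Rational(2, 3)) = Mul(-266, Rational(2, 3)) = Rational(-532, 3)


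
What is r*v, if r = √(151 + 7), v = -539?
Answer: -539*√158 ≈ -6775.1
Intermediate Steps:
r = √158 ≈ 12.570
r*v = √158*(-539) = -539*√158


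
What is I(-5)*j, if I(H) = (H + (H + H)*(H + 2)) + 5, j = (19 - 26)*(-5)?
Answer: 1050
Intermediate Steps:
j = 35 (j = -7*(-5) = 35)
I(H) = 5 + H + 2*H*(2 + H) (I(H) = (H + (2*H)*(2 + H)) + 5 = (H + 2*H*(2 + H)) + 5 = 5 + H + 2*H*(2 + H))
I(-5)*j = (5 + 2*(-5)² + 5*(-5))*35 = (5 + 2*25 - 25)*35 = (5 + 50 - 25)*35 = 30*35 = 1050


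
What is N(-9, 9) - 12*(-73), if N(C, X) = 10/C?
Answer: 7874/9 ≈ 874.89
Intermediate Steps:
N(-9, 9) - 12*(-73) = 10/(-9) - 12*(-73) = 10*(-⅑) + 876 = -10/9 + 876 = 7874/9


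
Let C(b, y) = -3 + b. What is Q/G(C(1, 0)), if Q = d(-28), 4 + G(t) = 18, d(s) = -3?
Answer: -3/14 ≈ -0.21429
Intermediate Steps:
G(t) = 14 (G(t) = -4 + 18 = 14)
Q = -3
Q/G(C(1, 0)) = -3/14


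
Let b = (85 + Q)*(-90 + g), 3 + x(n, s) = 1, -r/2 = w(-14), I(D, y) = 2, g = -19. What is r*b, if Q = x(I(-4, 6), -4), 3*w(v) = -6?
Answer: -36188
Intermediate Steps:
w(v) = -2 (w(v) = (1/3)*(-6) = -2)
r = 4 (r = -2*(-2) = 4)
x(n, s) = -2 (x(n, s) = -3 + 1 = -2)
Q = -2
b = -9047 (b = (85 - 2)*(-90 - 19) = 83*(-109) = -9047)
r*b = 4*(-9047) = -36188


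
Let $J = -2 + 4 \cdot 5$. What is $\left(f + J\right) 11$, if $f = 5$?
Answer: $253$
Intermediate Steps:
$J = 18$ ($J = -2 + 20 = 18$)
$\left(f + J\right) 11 = \left(5 + 18\right) 11 = 23 \cdot 11 = 253$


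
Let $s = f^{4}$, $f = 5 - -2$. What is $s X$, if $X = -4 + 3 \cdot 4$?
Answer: $19208$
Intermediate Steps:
$f = 7$ ($f = 5 + 2 = 7$)
$s = 2401$ ($s = 7^{4} = 2401$)
$X = 8$ ($X = -4 + 12 = 8$)
$s X = 2401 \cdot 8 = 19208$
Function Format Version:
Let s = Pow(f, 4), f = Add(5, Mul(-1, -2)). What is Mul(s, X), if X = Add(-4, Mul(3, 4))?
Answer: 19208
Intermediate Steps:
f = 7 (f = Add(5, 2) = 7)
s = 2401 (s = Pow(7, 4) = 2401)
X = 8 (X = Add(-4, 12) = 8)
Mul(s, X) = Mul(2401, 8) = 19208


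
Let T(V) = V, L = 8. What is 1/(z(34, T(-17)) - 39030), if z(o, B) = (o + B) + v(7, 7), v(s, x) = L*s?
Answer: -1/38957 ≈ -2.5669e-5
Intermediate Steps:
v(s, x) = 8*s
z(o, B) = 56 + B + o (z(o, B) = (o + B) + 8*7 = (B + o) + 56 = 56 + B + o)
1/(z(34, T(-17)) - 39030) = 1/((56 - 17 + 34) - 39030) = 1/(73 - 39030) = 1/(-38957) = -1/38957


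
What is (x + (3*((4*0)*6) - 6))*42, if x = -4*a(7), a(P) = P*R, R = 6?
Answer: -7308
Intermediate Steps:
a(P) = 6*P (a(P) = P*6 = 6*P)
x = -168 (x = -24*7 = -4*42 = -168)
(x + (3*((4*0)*6) - 6))*42 = (-168 + (3*((4*0)*6) - 6))*42 = (-168 + (3*(0*6) - 6))*42 = (-168 + (3*0 - 6))*42 = (-168 + (0 - 6))*42 = (-168 - 6)*42 = -174*42 = -7308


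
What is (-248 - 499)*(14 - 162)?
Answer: 110556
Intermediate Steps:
(-248 - 499)*(14 - 162) = -747*(-148) = 110556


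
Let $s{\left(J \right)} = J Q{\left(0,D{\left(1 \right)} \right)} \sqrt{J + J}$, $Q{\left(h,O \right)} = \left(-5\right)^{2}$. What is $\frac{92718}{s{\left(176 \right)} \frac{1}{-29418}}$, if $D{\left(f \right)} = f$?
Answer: $- \frac{681894531 \sqrt{22}}{96800} \approx -33041.0$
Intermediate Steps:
$Q{\left(h,O \right)} = 25$
$s{\left(J \right)} = 25 \sqrt{2} J^{\frac{3}{2}}$ ($s{\left(J \right)} = J 25 \sqrt{J + J} = 25 J \sqrt{2 J} = 25 J \sqrt{2} \sqrt{J} = 25 \sqrt{2} J^{\frac{3}{2}}$)
$\frac{92718}{s{\left(176 \right)} \frac{1}{-29418}} = \frac{92718}{25 \sqrt{2} \cdot 176^{\frac{3}{2}} \frac{1}{-29418}} = \frac{92718}{25 \sqrt{2} \cdot 704 \sqrt{11} \left(- \frac{1}{29418}\right)} = \frac{92718}{17600 \sqrt{22} \left(- \frac{1}{29418}\right)} = \frac{92718}{\left(- \frac{8800}{14709}\right) \sqrt{22}} = 92718 \left(- \frac{14709 \sqrt{22}}{193600}\right) = - \frac{681894531 \sqrt{22}}{96800}$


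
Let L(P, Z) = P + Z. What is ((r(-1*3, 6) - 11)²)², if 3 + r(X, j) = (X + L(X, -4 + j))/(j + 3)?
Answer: 285610000/6561 ≈ 43532.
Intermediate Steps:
r(X, j) = -3 + (-4 + j + 2*X)/(3 + j) (r(X, j) = -3 + (X + (X + (-4 + j)))/(j + 3) = -3 + (X + (-4 + X + j))/(3 + j) = -3 + (-4 + j + 2*X)/(3 + j))
((r(-1*3, 6) - 11)²)² = (((-13 - 2*6 + 2*(-1*3))/(3 + 6) - 11)²)² = (((-13 - 12 + 2*(-3))/9 - 11)²)² = (((-13 - 12 - 6)/9 - 11)²)² = (((⅑)*(-31) - 11)²)² = ((-31/9 - 11)²)² = ((-130/9)²)² = (16900/81)² = 285610000/6561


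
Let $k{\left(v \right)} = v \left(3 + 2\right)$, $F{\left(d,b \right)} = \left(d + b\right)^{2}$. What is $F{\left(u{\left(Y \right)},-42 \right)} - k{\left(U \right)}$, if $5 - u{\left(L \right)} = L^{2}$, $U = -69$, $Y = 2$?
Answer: $2026$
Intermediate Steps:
$u{\left(L \right)} = 5 - L^{2}$
$F{\left(d,b \right)} = \left(b + d\right)^{2}$
$k{\left(v \right)} = 5 v$ ($k{\left(v \right)} = v 5 = 5 v$)
$F{\left(u{\left(Y \right)},-42 \right)} - k{\left(U \right)} = \left(-42 + \left(5 - 2^{2}\right)\right)^{2} - 5 \left(-69\right) = \left(-42 + \left(5 - 4\right)\right)^{2} - -345 = \left(-42 + \left(5 - 4\right)\right)^{2} + 345 = \left(-42 + 1\right)^{2} + 345 = \left(-41\right)^{2} + 345 = 1681 + 345 = 2026$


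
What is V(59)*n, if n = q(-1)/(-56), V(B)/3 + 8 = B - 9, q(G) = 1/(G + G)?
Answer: 9/8 ≈ 1.1250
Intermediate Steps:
q(G) = 1/(2*G)
V(B) = -51 + 3*B (V(B) = -24 + 3*(B - 9) = -24 + 3*(-9 + B) = -24 + (-27 + 3*B) = -51 + 3*B)
n = 1/112 (n = ((½)/(-1))/(-56) = ((½)*(-1))*(-1/56) = -½*(-1/56) = 1/112 ≈ 0.0089286)
V(59)*n = (-51 + 3*59)*(1/112) = (-51 + 177)*(1/112) = 126*(1/112) = 9/8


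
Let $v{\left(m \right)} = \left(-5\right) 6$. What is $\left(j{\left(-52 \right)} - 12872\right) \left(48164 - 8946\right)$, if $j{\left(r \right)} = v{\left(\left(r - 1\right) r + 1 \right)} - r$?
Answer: $-503951300$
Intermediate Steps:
$v{\left(m \right)} = -30$
$j{\left(r \right)} = -30 - r$
$\left(j{\left(-52 \right)} - 12872\right) \left(48164 - 8946\right) = \left(\left(-30 - -52\right) - 12872\right) \left(48164 - 8946\right) = \left(\left(-30 + 52\right) - 12872\right) 39218 = \left(22 - 12872\right) 39218 = \left(-12850\right) 39218 = -503951300$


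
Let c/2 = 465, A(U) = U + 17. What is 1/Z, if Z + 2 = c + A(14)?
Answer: 1/959 ≈ 0.0010428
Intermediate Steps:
A(U) = 17 + U
c = 930 (c = 2*465 = 930)
Z = 959 (Z = -2 + (930 + (17 + 14)) = -2 + (930 + 31) = -2 + 961 = 959)
1/Z = 1/959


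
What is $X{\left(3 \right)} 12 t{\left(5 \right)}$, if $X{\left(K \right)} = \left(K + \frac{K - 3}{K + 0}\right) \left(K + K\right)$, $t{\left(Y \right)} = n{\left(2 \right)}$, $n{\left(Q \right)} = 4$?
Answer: $864$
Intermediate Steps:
$t{\left(Y \right)} = 4$
$X{\left(K \right)} = 2 K \left(K + \frac{-3 + K}{K}\right)$ ($X{\left(K \right)} = \left(K + \frac{-3 + K}{K}\right) 2 K = 2 K \left(K + \frac{-3 + K}{K}\right)$)
$X{\left(3 \right)} 12 t{\left(5 \right)} = \left(-6 + 2 \cdot 3 + 2 \cdot 3^{2}\right) 12 \cdot 4 = \left(-6 + 6 + 2 \cdot 9\right) 12 \cdot 4 = \left(-6 + 6 + 18\right) 12 \cdot 4 = 18 \cdot 12 \cdot 4 = 216 \cdot 4 = 864$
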